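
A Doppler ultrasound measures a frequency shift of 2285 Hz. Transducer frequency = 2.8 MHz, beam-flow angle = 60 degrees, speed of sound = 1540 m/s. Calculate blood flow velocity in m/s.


v = fd * c / (2 * f0 * cos(theta))
v = 2285 * 1540 / (2 * 2.8000e+06 * cos(60))
v = 1.257 m/s


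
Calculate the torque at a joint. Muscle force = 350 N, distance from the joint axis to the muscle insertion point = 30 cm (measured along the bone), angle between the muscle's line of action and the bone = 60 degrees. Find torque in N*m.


Torque = F * d * sin(theta)   (moment arm = d*sin(theta))
d = 30 cm = 0.3 m
Torque = 350 * 0.3 * sin(60)
Torque = 90.93 N*m


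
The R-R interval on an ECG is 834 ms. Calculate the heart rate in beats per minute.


HR = 60 / RR_interval(s)
RR = 834 ms = 0.834 s
HR = 60 / 0.834 = 71.94 bpm


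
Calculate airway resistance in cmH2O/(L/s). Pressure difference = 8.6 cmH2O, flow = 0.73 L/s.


R = dP / flow
R = 8.6 / 0.73
R = 11.78 cmH2O/(L/s)


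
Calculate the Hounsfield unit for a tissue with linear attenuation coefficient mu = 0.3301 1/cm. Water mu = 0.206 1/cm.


HU = ((mu_tissue - mu_water) / mu_water) * 1000
HU = ((0.3301 - 0.206) / 0.206) * 1000
HU = 602.4


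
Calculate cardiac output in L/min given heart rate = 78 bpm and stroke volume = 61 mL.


CO = HR * SV
CO = 78 * 61 / 1000
CO = 4.758 L/min


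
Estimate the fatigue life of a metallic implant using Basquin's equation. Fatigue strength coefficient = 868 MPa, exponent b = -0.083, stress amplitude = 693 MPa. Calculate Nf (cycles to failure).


sigma_a = sigma_f' * (2Nf)^b
2Nf = (sigma_a/sigma_f')^(1/b)
2Nf = (693/868)^(1/-0.083)
2Nf = 15.071292
Nf = 7.536


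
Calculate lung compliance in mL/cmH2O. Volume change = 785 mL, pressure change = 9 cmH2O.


C = dV / dP
C = 785 / 9
C = 87.22 mL/cmH2O


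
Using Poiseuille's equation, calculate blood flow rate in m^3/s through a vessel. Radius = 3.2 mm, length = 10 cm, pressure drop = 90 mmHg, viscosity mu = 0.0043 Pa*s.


Q = pi*r^4*dP / (8*mu*L)
r = 0.0032 m, L = 0.1 m
dP = 90 mmHg = 11998.98 Pa
Q = 0.001149 m^3/s


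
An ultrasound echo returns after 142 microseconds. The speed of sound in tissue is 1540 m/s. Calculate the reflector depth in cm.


depth = c * t / 2
t = 142 us = 1.4200e-04 s
depth = 1540 * 1.4200e-04 / 2
depth = 0.10934 m = 10.934 cm


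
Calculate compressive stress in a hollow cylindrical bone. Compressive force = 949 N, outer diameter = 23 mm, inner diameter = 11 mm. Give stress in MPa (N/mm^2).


A = pi*(r_o^2 - r_i^2)
r_o = 11.5 mm, r_i = 5.5 mm
A = 320.442 mm^2
sigma = F/A = 949 / 320.442
sigma = 2.962 MPa


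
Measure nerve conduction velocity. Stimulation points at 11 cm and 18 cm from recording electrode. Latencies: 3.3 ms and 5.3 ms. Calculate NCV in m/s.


Distance = (18 - 11) / 100 = 0.07 m
dt = (5.3 - 3.3) / 1000 = 0.002 s
NCV = dist / dt = 35 m/s


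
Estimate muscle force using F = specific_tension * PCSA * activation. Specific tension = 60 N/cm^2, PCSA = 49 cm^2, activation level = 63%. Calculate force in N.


F = sigma * PCSA * activation
F = 60 * 49 * 0.63
F = 1852 N


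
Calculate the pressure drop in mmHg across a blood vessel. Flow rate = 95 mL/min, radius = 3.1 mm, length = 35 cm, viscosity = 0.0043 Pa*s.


dP = 8*mu*L*Q / (pi*r^4)
Q = 95 mL/min = 1.58333e-06 m^3/s
dP = 65.7054 Pa = 65.7054 / 133.322 mmHg = 0.4928 mmHg


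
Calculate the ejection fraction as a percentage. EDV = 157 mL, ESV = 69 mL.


SV = EDV - ESV = 157 - 69 = 88 mL
EF = SV/EDV * 100 = 88/157 * 100
EF = 56.05%


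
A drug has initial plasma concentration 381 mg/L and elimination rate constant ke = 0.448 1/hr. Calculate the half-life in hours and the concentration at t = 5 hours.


t_half = ln(2) / ke = 0.693147 / 0.448 = 1.547 hr
C(t) = C0 * exp(-ke*t) = 381 * exp(-0.448*5)
C(5) = 40.56 mg/L


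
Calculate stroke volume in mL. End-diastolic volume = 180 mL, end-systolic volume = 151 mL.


SV = EDV - ESV
SV = 180 - 151
SV = 29 mL


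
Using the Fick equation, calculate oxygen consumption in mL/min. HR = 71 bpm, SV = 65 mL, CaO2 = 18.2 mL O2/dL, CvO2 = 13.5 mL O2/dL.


CO = HR*SV = 71*65/1000 = 4.615 L/min
a-v O2 diff = 18.2 - 13.5 = 4.7 mL/dL
VO2 = CO * (CaO2-CvO2) * 10 dL/L
VO2 = 4.615 * 4.7 * 10
VO2 = 216.9 mL/min


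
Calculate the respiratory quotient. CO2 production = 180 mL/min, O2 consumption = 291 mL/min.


RQ = VCO2 / VO2
RQ = 180 / 291
RQ = 0.6186


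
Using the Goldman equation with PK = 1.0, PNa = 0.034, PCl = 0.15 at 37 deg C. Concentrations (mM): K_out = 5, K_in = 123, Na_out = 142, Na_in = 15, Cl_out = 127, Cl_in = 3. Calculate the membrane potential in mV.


Vm = (RT/F)*ln((PK*Ko + PNa*Nao + PCl*Cli)/(PK*Ki + PNa*Nai + PCl*Clo))
Numer = 10.278, Denom = 142.56
Vm = -70.28 mV


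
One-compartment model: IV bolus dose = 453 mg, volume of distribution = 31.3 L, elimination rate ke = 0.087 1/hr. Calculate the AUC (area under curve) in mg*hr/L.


C0 = Dose/Vd = 453/31.3 = 14.4728 mg/L
AUC = C0/ke = 14.4728/0.087
AUC = 166.4 mg*hr/L


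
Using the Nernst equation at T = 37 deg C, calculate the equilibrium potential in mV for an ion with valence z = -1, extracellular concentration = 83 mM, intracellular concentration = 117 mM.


E = (RT/(zF)) * ln(C_out/C_in)
T = 37 + 273.15 = 310.15 K
E = (8.314 * 310.15 / (-1 * 96485)) * ln(83/117)
E = 9.176 mV


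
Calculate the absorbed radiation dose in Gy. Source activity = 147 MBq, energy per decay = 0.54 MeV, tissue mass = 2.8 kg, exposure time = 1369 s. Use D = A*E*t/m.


A = 147 MBq = 1.4700e+08 Bq
E = 0.54 MeV = 8.6508e-14 J
D = A*E*t/m = 1.4700e+08*8.6508e-14*1369/2.8
D = 0.006218 Gy


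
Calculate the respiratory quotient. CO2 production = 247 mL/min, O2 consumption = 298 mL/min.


RQ = VCO2 / VO2
RQ = 247 / 298
RQ = 0.8289


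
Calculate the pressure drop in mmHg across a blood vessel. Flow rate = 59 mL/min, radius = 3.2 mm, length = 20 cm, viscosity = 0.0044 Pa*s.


dP = 8*mu*L*Q / (pi*r^4)
Q = 59 mL/min = 9.83333e-07 m^3/s
dP = 21.0147 Pa = 21.0147 / 133.322 mmHg = 0.1576 mmHg


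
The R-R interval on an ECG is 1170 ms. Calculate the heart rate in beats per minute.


HR = 60 / RR_interval(s)
RR = 1170 ms = 1.17 s
HR = 60 / 1.17 = 51.28 bpm


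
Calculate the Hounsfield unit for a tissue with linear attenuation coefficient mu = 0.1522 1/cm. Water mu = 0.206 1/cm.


HU = ((mu_tissue - mu_water) / mu_water) * 1000
HU = ((0.1522 - 0.206) / 0.206) * 1000
HU = -261.2


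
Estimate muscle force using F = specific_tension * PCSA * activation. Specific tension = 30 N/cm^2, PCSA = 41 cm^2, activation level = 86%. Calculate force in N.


F = sigma * PCSA * activation
F = 30 * 41 * 0.86
F = 1058 N


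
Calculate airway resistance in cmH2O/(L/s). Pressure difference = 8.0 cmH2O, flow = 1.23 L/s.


R = dP / flow
R = 8.0 / 1.23
R = 6.504 cmH2O/(L/s)


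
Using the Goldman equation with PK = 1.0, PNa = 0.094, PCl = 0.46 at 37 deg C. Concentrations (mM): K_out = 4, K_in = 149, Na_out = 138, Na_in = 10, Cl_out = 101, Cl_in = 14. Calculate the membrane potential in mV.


Vm = (RT/F)*ln((PK*Ko + PNa*Nao + PCl*Cli)/(PK*Ki + PNa*Nai + PCl*Clo))
Numer = 23.412, Denom = 196.4
Vm = -56.84 mV


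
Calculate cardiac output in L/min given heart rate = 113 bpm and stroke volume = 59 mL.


CO = HR * SV
CO = 113 * 59 / 1000
CO = 6.667 L/min


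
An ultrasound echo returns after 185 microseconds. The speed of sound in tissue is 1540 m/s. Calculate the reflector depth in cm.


depth = c * t / 2
t = 185 us = 1.8500e-04 s
depth = 1540 * 1.8500e-04 / 2
depth = 0.14245 m = 14.245 cm


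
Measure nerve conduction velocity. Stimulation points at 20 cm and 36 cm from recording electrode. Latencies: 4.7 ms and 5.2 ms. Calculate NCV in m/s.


Distance = (36 - 20) / 100 = 0.16 m
dt = (5.2 - 4.7) / 1000 = 5.0000e-04 s
NCV = dist / dt = 320 m/s


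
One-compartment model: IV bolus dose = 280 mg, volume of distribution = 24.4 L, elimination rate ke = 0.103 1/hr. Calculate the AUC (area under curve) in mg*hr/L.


C0 = Dose/Vd = 280/24.4 = 11.4754 mg/L
AUC = C0/ke = 11.4754/0.103
AUC = 111.4 mg*hr/L


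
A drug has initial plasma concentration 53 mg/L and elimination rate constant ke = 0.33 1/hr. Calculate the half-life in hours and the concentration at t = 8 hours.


t_half = ln(2) / ke = 0.693147 / 0.33 = 2.1 hr
C(t) = C0 * exp(-ke*t) = 53 * exp(-0.33*8)
C(8) = 3.782 mg/L


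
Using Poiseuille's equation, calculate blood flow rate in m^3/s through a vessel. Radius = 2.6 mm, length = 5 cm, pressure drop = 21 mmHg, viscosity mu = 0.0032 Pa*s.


Q = pi*r^4*dP / (8*mu*L)
r = 0.0026 m, L = 0.05 m
dP = 21 mmHg = 2799.762 Pa
Q = 3.1402e-04 m^3/s


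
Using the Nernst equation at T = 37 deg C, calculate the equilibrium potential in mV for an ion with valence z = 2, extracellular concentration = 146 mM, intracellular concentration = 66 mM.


E = (RT/(zF)) * ln(C_out/C_in)
T = 37 + 273.15 = 310.15 K
E = (8.314 * 310.15 / (2 * 96485)) * ln(146/66)
E = 10.61 mV


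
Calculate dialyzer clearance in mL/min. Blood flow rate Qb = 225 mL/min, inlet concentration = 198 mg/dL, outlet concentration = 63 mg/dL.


K = Qb * (Cb_in - Cb_out) / Cb_in
K = 225 * (198 - 63) / 198
K = 153.4 mL/min


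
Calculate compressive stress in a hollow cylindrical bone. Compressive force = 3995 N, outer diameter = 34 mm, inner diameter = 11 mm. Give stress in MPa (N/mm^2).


A = pi*(r_o^2 - r_i^2)
r_o = 17 mm, r_i = 5.5 mm
A = 812.887 mm^2
sigma = F/A = 3995 / 812.887
sigma = 4.915 MPa


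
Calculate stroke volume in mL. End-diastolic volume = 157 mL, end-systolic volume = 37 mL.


SV = EDV - ESV
SV = 157 - 37
SV = 120 mL


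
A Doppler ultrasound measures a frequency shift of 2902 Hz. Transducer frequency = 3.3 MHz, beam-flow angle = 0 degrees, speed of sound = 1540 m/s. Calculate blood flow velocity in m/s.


v = fd * c / (2 * f0 * cos(theta))
v = 2902 * 1540 / (2 * 3.3000e+06 * cos(0))
v = 0.6771 m/s


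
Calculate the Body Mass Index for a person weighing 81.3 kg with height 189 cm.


BMI = weight / height^2
height = 189 cm = 1.89 m
BMI = 81.3 / 1.89^2
BMI = 22.76 kg/m^2


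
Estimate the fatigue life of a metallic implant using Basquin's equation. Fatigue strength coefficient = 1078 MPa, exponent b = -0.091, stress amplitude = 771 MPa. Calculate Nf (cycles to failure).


sigma_a = sigma_f' * (2Nf)^b
2Nf = (sigma_a/sigma_f')^(1/b)
2Nf = (771/1078)^(1/-0.091)
2Nf = 39.774855
Nf = 19.89


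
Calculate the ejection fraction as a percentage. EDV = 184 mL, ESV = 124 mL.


SV = EDV - ESV = 184 - 124 = 60 mL
EF = SV/EDV * 100 = 60/184 * 100
EF = 32.61%


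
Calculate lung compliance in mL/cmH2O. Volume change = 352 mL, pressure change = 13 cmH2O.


C = dV / dP
C = 352 / 13
C = 27.08 mL/cmH2O


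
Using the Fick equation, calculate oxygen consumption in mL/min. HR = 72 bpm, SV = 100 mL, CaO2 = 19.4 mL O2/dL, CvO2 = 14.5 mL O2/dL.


CO = HR*SV = 72*100/1000 = 7.2 L/min
a-v O2 diff = 19.4 - 14.5 = 4.9 mL/dL
VO2 = CO * (CaO2-CvO2) * 10 dL/L
VO2 = 7.2 * 4.9 * 10
VO2 = 352.8 mL/min


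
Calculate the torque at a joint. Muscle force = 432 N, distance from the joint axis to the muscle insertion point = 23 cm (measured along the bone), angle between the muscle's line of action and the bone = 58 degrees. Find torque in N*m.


Torque = F * d * sin(theta)   (moment arm = d*sin(theta))
d = 23 cm = 0.23 m
Torque = 432 * 0.23 * sin(58)
Torque = 84.26 N*m


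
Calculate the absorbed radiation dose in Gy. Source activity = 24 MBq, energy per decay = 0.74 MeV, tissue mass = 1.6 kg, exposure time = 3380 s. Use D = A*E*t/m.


A = 24 MBq = 2.4000e+07 Bq
E = 0.74 MeV = 1.18548e-13 J
D = A*E*t/m = 2.4000e+07*1.18548e-13*3380/1.6
D = 0.00601 Gy


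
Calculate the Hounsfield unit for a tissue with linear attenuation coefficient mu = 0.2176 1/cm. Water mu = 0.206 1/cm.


HU = ((mu_tissue - mu_water) / mu_water) * 1000
HU = ((0.2176 - 0.206) / 0.206) * 1000
HU = 56.31


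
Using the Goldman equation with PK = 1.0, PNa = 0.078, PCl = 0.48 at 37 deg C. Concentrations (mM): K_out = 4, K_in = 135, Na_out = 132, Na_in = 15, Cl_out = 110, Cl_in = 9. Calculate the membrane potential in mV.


Vm = (RT/F)*ln((PK*Ko + PNa*Nao + PCl*Cli)/(PK*Ki + PNa*Nai + PCl*Clo))
Numer = 18.616, Denom = 188.97
Vm = -61.94 mV


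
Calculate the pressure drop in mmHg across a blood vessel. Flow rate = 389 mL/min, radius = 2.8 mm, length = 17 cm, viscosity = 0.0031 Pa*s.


dP = 8*mu*L*Q / (pi*r^4)
Q = 389 mL/min = 6.48333e-06 m^3/s
dP = 141.552 Pa = 141.552 / 133.322 mmHg = 1.062 mmHg


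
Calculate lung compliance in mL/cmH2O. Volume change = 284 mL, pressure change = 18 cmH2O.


C = dV / dP
C = 284 / 18
C = 15.78 mL/cmH2O


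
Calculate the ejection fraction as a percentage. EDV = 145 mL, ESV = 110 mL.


SV = EDV - ESV = 145 - 110 = 35 mL
EF = SV/EDV * 100 = 35/145 * 100
EF = 24.14%


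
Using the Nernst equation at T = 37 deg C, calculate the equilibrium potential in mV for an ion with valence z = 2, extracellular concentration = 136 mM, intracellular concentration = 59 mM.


E = (RT/(zF)) * ln(C_out/C_in)
T = 37 + 273.15 = 310.15 K
E = (8.314 * 310.15 / (2 * 96485)) * ln(136/59)
E = 11.16 mV


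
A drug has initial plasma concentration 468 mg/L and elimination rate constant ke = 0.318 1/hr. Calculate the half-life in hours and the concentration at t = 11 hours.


t_half = ln(2) / ke = 0.693147 / 0.318 = 2.18 hr
C(t) = C0 * exp(-ke*t) = 468 * exp(-0.318*11)
C(11) = 14.16 mg/L


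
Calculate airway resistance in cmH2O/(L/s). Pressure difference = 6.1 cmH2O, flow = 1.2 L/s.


R = dP / flow
R = 6.1 / 1.2
R = 5.083 cmH2O/(L/s)


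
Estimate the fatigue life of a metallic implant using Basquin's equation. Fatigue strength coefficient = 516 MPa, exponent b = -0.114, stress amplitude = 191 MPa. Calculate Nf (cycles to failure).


sigma_a = sigma_f' * (2Nf)^b
2Nf = (sigma_a/sigma_f')^(1/b)
2Nf = (191/516)^(1/-0.114)
2Nf = 6110.9425
Nf = 3055


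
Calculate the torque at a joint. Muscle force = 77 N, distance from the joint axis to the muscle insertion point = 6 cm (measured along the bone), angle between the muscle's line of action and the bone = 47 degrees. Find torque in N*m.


Torque = F * d * sin(theta)   (moment arm = d*sin(theta))
d = 6 cm = 0.06 m
Torque = 77 * 0.06 * sin(47)
Torque = 3.379 N*m


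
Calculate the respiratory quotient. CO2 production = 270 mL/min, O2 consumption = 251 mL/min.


RQ = VCO2 / VO2
RQ = 270 / 251
RQ = 1.076


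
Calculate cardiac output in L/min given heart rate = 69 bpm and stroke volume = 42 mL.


CO = HR * SV
CO = 69 * 42 / 1000
CO = 2.898 L/min


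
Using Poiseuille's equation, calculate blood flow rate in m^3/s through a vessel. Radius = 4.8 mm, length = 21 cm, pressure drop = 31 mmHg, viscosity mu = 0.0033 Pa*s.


Q = pi*r^4*dP / (8*mu*L)
r = 0.0048 m, L = 0.21 m
dP = 31 mmHg = 4132.982 Pa
Q = 0.001243 m^3/s


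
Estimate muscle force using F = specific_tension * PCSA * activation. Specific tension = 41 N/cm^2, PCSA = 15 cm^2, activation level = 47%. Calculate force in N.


F = sigma * PCSA * activation
F = 41 * 15 * 0.47
F = 289.1 N


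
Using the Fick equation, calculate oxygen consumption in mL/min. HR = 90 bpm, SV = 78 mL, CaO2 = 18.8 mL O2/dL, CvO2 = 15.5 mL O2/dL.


CO = HR*SV = 90*78/1000 = 7.02 L/min
a-v O2 diff = 18.8 - 15.5 = 3.3 mL/dL
VO2 = CO * (CaO2-CvO2) * 10 dL/L
VO2 = 7.02 * 3.3 * 10
VO2 = 231.7 mL/min


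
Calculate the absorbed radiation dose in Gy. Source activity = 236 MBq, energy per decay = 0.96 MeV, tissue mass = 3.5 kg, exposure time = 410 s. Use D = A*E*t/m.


A = 236 MBq = 2.3600e+08 Bq
E = 0.96 MeV = 1.53792e-13 J
D = A*E*t/m = 2.3600e+08*1.53792e-13*410/3.5
D = 0.004252 Gy


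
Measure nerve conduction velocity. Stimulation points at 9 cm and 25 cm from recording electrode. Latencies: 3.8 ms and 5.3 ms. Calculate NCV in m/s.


Distance = (25 - 9) / 100 = 0.16 m
dt = (5.3 - 3.8) / 1000 = 0.0015 s
NCV = dist / dt = 106.7 m/s


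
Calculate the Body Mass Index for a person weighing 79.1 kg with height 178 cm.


BMI = weight / height^2
height = 178 cm = 1.78 m
BMI = 79.1 / 1.78^2
BMI = 24.97 kg/m^2


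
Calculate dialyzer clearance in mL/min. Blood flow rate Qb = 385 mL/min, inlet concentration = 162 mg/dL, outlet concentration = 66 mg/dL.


K = Qb * (Cb_in - Cb_out) / Cb_in
K = 385 * (162 - 66) / 162
K = 228.1 mL/min


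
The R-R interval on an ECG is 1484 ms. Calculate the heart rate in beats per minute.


HR = 60 / RR_interval(s)
RR = 1484 ms = 1.484 s
HR = 60 / 1.484 = 40.43 bpm


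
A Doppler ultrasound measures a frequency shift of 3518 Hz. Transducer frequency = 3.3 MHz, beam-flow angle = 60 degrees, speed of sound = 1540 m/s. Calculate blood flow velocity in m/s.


v = fd * c / (2 * f0 * cos(theta))
v = 3518 * 1540 / (2 * 3.3000e+06 * cos(60))
v = 1.642 m/s


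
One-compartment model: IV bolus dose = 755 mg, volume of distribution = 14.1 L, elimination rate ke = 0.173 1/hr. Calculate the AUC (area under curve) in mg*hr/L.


C0 = Dose/Vd = 755/14.1 = 53.5461 mg/L
AUC = C0/ke = 53.5461/0.173
AUC = 309.5 mg*hr/L


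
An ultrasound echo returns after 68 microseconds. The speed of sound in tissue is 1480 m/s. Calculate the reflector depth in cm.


depth = c * t / 2
t = 68 us = 6.8000e-05 s
depth = 1480 * 6.8000e-05 / 2
depth = 0.05032 m = 5.032 cm


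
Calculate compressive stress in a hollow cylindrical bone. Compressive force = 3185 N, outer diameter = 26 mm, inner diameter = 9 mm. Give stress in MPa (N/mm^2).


A = pi*(r_o^2 - r_i^2)
r_o = 13 mm, r_i = 4.5 mm
A = 467.312 mm^2
sigma = F/A = 3185 / 467.312
sigma = 6.816 MPa


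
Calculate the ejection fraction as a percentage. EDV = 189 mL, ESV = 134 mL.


SV = EDV - ESV = 189 - 134 = 55 mL
EF = SV/EDV * 100 = 55/189 * 100
EF = 29.1%


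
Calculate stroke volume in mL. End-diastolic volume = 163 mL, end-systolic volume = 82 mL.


SV = EDV - ESV
SV = 163 - 82
SV = 81 mL


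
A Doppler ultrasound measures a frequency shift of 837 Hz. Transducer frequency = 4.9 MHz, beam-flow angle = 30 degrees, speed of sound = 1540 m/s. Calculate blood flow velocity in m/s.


v = fd * c / (2 * f0 * cos(theta))
v = 837 * 1540 / (2 * 4.9000e+06 * cos(30))
v = 0.1519 m/s


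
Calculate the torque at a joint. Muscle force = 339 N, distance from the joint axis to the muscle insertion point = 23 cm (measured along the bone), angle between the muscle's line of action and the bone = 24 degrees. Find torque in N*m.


Torque = F * d * sin(theta)   (moment arm = d*sin(theta))
d = 23 cm = 0.23 m
Torque = 339 * 0.23 * sin(24)
Torque = 31.71 N*m


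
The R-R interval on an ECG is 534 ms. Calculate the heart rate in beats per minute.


HR = 60 / RR_interval(s)
RR = 534 ms = 0.534 s
HR = 60 / 0.534 = 112.4 bpm


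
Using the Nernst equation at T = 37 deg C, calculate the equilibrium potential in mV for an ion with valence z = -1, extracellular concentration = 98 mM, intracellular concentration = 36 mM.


E = (RT/(zF)) * ln(C_out/C_in)
T = 37 + 273.15 = 310.15 K
E = (8.314 * 310.15 / (-1 * 96485)) * ln(98/36)
E = -26.76 mV


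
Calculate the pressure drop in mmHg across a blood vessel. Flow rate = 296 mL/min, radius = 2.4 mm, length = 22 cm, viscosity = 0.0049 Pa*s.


dP = 8*mu*L*Q / (pi*r^4)
Q = 296 mL/min = 4.93333e-06 m^3/s
dP = 408.182 Pa = 408.182 / 133.322 mmHg = 3.062 mmHg


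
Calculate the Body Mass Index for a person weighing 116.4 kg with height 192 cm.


BMI = weight / height^2
height = 192 cm = 1.92 m
BMI = 116.4 / 1.92^2
BMI = 31.58 kg/m^2


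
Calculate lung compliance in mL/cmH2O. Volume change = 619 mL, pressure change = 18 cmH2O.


C = dV / dP
C = 619 / 18
C = 34.39 mL/cmH2O


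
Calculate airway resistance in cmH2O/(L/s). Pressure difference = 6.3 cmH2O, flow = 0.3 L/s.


R = dP / flow
R = 6.3 / 0.3
R = 21 cmH2O/(L/s)


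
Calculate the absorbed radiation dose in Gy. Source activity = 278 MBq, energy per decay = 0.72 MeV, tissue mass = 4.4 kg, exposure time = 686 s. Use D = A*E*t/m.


A = 278 MBq = 2.7800e+08 Bq
E = 0.72 MeV = 1.15344e-13 J
D = A*E*t/m = 2.7800e+08*1.15344e-13*686/4.4
D = 0.004999 Gy


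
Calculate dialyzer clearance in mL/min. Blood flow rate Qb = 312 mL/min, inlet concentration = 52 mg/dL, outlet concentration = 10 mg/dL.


K = Qb * (Cb_in - Cb_out) / Cb_in
K = 312 * (52 - 10) / 52
K = 252 mL/min


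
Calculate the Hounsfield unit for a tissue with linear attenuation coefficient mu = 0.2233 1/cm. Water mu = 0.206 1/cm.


HU = ((mu_tissue - mu_water) / mu_water) * 1000
HU = ((0.2233 - 0.206) / 0.206) * 1000
HU = 83.98


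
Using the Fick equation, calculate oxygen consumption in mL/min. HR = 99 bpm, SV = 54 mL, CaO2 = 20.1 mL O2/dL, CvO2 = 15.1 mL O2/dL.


CO = HR*SV = 99*54/1000 = 5.346 L/min
a-v O2 diff = 20.1 - 15.1 = 5 mL/dL
VO2 = CO * (CaO2-CvO2) * 10 dL/L
VO2 = 5.346 * 5 * 10
VO2 = 267.3 mL/min


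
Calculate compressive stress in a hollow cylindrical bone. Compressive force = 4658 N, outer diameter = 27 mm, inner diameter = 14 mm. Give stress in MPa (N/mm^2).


A = pi*(r_o^2 - r_i^2)
r_o = 13.5 mm, r_i = 7 mm
A = 418.617 mm^2
sigma = F/A = 4658 / 418.617
sigma = 11.13 MPa


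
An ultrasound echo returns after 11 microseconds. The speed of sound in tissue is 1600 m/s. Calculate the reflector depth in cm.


depth = c * t / 2
t = 11 us = 1.1000e-05 s
depth = 1600 * 1.1000e-05 / 2
depth = 0.0088 m = 0.88 cm


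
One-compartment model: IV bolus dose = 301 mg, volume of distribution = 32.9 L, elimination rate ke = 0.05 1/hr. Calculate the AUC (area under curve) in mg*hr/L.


C0 = Dose/Vd = 301/32.9 = 9.14894 mg/L
AUC = C0/ke = 9.14894/0.05
AUC = 183 mg*hr/L


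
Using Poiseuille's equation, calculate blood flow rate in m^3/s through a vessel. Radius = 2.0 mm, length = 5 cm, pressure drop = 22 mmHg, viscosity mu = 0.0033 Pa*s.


Q = pi*r^4*dP / (8*mu*L)
r = 0.002 m, L = 0.05 m
dP = 22 mmHg = 2933.084 Pa
Q = 1.1169e-04 m^3/s


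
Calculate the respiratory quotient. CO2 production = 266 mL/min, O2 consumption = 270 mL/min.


RQ = VCO2 / VO2
RQ = 266 / 270
RQ = 0.9852


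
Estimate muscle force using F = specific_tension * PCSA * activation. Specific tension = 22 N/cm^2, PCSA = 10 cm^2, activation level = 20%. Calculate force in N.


F = sigma * PCSA * activation
F = 22 * 10 * 0.2
F = 44 N


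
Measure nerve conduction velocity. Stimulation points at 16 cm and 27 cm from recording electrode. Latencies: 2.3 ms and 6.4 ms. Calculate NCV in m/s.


Distance = (27 - 16) / 100 = 0.11 m
dt = (6.4 - 2.3) / 1000 = 0.0041 s
NCV = dist / dt = 26.83 m/s


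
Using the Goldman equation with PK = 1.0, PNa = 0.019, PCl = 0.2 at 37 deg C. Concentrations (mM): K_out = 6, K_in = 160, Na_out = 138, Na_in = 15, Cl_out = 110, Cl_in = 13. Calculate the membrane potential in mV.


Vm = (RT/F)*ln((PK*Ko + PNa*Nao + PCl*Cli)/(PK*Ki + PNa*Nai + PCl*Clo))
Numer = 11.222, Denom = 182.285
Vm = -74.5 mV


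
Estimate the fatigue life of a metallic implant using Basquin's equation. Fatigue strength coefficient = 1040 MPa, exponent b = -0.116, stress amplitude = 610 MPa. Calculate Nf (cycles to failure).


sigma_a = sigma_f' * (2Nf)^b
2Nf = (sigma_a/sigma_f')^(1/b)
2Nf = (610/1040)^(1/-0.116)
2Nf = 99.413188
Nf = 49.71


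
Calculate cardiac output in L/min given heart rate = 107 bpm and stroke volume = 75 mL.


CO = HR * SV
CO = 107 * 75 / 1000
CO = 8.025 L/min


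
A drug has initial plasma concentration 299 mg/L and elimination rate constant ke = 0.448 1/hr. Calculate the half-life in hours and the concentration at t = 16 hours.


t_half = ln(2) / ke = 0.693147 / 0.448 = 1.547 hr
C(t) = C0 * exp(-ke*t) = 299 * exp(-0.448*16)
C(16) = 0.2305 mg/L


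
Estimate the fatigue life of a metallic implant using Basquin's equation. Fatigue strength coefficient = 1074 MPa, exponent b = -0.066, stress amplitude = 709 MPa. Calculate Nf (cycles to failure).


sigma_a = sigma_f' * (2Nf)^b
2Nf = (sigma_a/sigma_f')^(1/b)
2Nf = (709/1074)^(1/-0.066)
2Nf = 540.37801
Nf = 270.2


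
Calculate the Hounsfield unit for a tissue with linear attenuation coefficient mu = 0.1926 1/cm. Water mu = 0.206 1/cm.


HU = ((mu_tissue - mu_water) / mu_water) * 1000
HU = ((0.1926 - 0.206) / 0.206) * 1000
HU = -65.05


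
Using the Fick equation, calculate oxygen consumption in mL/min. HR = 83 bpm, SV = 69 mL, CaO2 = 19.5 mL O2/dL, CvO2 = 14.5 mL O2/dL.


CO = HR*SV = 83*69/1000 = 5.727 L/min
a-v O2 diff = 19.5 - 14.5 = 5 mL/dL
VO2 = CO * (CaO2-CvO2) * 10 dL/L
VO2 = 5.727 * 5 * 10
VO2 = 286.4 mL/min


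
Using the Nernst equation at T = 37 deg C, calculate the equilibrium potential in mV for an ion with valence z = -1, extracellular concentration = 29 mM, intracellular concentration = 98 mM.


E = (RT/(zF)) * ln(C_out/C_in)
T = 37 + 273.15 = 310.15 K
E = (8.314 * 310.15 / (-1 * 96485)) * ln(29/98)
E = 32.54 mV


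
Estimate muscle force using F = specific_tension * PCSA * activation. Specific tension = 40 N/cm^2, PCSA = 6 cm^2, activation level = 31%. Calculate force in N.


F = sigma * PCSA * activation
F = 40 * 6 * 0.31
F = 74.4 N


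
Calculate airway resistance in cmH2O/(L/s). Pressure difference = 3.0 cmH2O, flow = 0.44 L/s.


R = dP / flow
R = 3.0 / 0.44
R = 6.818 cmH2O/(L/s)


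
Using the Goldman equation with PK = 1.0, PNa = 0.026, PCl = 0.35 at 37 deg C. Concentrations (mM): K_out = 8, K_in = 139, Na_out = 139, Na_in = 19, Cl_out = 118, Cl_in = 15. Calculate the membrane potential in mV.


Vm = (RT/F)*ln((PK*Ko + PNa*Nao + PCl*Cli)/(PK*Ki + PNa*Nai + PCl*Clo))
Numer = 16.864, Denom = 180.794
Vm = -63.4 mV


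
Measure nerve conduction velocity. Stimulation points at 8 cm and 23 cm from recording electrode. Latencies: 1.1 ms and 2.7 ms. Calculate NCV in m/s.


Distance = (23 - 8) / 100 = 0.15 m
dt = (2.7 - 1.1) / 1000 = 0.0016 s
NCV = dist / dt = 93.75 m/s


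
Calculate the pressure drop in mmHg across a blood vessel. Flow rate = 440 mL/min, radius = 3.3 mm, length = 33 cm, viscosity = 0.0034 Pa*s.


dP = 8*mu*L*Q / (pi*r^4)
Q = 440 mL/min = 7.33333e-06 m^3/s
dP = 176.676 Pa = 176.676 / 133.322 mmHg = 1.325 mmHg


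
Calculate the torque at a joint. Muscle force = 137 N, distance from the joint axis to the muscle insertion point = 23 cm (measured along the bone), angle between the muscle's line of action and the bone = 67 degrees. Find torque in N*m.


Torque = F * d * sin(theta)   (moment arm = d*sin(theta))
d = 23 cm = 0.23 m
Torque = 137 * 0.23 * sin(67)
Torque = 29.01 N*m


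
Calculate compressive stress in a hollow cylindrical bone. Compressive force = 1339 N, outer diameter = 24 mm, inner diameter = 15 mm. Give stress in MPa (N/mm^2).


A = pi*(r_o^2 - r_i^2)
r_o = 12 mm, r_i = 7.5 mm
A = 275.675 mm^2
sigma = F/A = 1339 / 275.675
sigma = 4.857 MPa


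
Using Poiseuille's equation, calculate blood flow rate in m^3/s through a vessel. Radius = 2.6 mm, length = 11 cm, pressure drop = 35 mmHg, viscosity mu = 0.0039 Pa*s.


Q = pi*r^4*dP / (8*mu*L)
r = 0.0026 m, L = 0.11 m
dP = 35 mmHg = 4666.27 Pa
Q = 1.9519e-04 m^3/s


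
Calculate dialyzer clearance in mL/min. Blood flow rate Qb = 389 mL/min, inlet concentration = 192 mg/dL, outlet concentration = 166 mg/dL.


K = Qb * (Cb_in - Cb_out) / Cb_in
K = 389 * (192 - 166) / 192
K = 52.68 mL/min


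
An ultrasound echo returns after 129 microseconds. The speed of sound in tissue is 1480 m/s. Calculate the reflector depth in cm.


depth = c * t / 2
t = 129 us = 1.2900e-04 s
depth = 1480 * 1.2900e-04 / 2
depth = 0.09546 m = 9.546 cm


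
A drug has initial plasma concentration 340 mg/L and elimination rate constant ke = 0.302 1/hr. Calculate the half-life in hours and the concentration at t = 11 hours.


t_half = ln(2) / ke = 0.693147 / 0.302 = 2.295 hr
C(t) = C0 * exp(-ke*t) = 340 * exp(-0.302*11)
C(11) = 12.27 mg/L


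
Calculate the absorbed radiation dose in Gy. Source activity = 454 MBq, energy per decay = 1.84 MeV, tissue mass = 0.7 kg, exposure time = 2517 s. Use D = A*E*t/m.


A = 454 MBq = 4.5400e+08 Bq
E = 1.84 MeV = 2.94768e-13 J
D = A*E*t/m = 4.5400e+08*2.94768e-13*2517/0.7
D = 0.4812 Gy


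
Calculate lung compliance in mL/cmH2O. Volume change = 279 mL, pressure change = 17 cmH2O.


C = dV / dP
C = 279 / 17
C = 16.41 mL/cmH2O


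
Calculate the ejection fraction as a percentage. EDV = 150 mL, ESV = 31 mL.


SV = EDV - ESV = 150 - 31 = 119 mL
EF = SV/EDV * 100 = 119/150 * 100
EF = 79.33%


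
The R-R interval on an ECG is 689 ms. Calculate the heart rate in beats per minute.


HR = 60 / RR_interval(s)
RR = 689 ms = 0.689 s
HR = 60 / 0.689 = 87.08 bpm


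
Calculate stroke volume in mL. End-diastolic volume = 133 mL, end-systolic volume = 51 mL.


SV = EDV - ESV
SV = 133 - 51
SV = 82 mL


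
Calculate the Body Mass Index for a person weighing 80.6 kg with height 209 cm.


BMI = weight / height^2
height = 209 cm = 2.09 m
BMI = 80.6 / 2.09^2
BMI = 18.45 kg/m^2


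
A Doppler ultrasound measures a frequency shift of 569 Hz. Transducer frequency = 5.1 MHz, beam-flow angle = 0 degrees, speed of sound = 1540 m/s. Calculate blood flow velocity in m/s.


v = fd * c / (2 * f0 * cos(theta))
v = 569 * 1540 / (2 * 5.1000e+06 * cos(0))
v = 0.08591 m/s


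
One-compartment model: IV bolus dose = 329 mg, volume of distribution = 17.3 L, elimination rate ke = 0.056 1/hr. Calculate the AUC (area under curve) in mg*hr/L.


C0 = Dose/Vd = 329/17.3 = 19.0173 mg/L
AUC = C0/ke = 19.0173/0.056
AUC = 339.6 mg*hr/L


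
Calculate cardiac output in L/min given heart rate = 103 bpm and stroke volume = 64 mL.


CO = HR * SV
CO = 103 * 64 / 1000
CO = 6.592 L/min


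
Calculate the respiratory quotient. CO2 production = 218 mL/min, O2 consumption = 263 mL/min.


RQ = VCO2 / VO2
RQ = 218 / 263
RQ = 0.8289


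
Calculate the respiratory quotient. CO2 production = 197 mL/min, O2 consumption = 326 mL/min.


RQ = VCO2 / VO2
RQ = 197 / 326
RQ = 0.6043


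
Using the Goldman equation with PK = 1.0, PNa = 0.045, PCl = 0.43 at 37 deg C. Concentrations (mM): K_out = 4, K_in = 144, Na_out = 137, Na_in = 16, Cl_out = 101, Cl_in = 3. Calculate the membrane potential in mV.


Vm = (RT/F)*ln((PK*Ko + PNa*Nao + PCl*Cli)/(PK*Ki + PNa*Nai + PCl*Clo))
Numer = 11.455, Denom = 188.15
Vm = -74.8 mV


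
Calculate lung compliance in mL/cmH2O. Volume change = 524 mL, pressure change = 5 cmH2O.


C = dV / dP
C = 524 / 5
C = 104.8 mL/cmH2O


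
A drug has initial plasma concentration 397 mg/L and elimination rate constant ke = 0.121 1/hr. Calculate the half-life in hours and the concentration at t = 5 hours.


t_half = ln(2) / ke = 0.693147 / 0.121 = 5.728 hr
C(t) = C0 * exp(-ke*t) = 397 * exp(-0.121*5)
C(5) = 216.8 mg/L


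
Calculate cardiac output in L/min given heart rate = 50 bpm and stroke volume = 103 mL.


CO = HR * SV
CO = 50 * 103 / 1000
CO = 5.15 L/min


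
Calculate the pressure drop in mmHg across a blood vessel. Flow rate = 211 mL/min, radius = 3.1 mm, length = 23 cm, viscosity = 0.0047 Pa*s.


dP = 8*mu*L*Q / (pi*r^4)
Q = 211 mL/min = 3.51667e-06 m^3/s
dP = 104.822 Pa = 104.822 / 133.322 mmHg = 0.7862 mmHg


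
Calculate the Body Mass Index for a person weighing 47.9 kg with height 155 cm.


BMI = weight / height^2
height = 155 cm = 1.55 m
BMI = 47.9 / 1.55^2
BMI = 19.94 kg/m^2


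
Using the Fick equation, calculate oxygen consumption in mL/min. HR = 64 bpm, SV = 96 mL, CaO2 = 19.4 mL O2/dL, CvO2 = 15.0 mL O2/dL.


CO = HR*SV = 64*96/1000 = 6.144 L/min
a-v O2 diff = 19.4 - 15.0 = 4.4 mL/dL
VO2 = CO * (CaO2-CvO2) * 10 dL/L
VO2 = 6.144 * 4.4 * 10
VO2 = 270.3 mL/min


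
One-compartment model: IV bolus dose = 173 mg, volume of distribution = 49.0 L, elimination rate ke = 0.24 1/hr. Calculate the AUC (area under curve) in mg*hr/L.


C0 = Dose/Vd = 173/49.0 = 3.53061 mg/L
AUC = C0/ke = 3.53061/0.24
AUC = 14.71 mg*hr/L


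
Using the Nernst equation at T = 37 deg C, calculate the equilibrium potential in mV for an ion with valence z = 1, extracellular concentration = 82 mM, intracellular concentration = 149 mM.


E = (RT/(zF)) * ln(C_out/C_in)
T = 37 + 273.15 = 310.15 K
E = (8.314 * 310.15 / (1 * 96485)) * ln(82/149)
E = -15.96 mV


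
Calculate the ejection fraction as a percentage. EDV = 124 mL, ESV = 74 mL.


SV = EDV - ESV = 124 - 74 = 50 mL
EF = SV/EDV * 100 = 50/124 * 100
EF = 40.32%


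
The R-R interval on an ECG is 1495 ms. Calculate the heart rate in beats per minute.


HR = 60 / RR_interval(s)
RR = 1495 ms = 1.495 s
HR = 60 / 1.495 = 40.13 bpm


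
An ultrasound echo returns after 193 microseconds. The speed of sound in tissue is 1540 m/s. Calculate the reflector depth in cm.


depth = c * t / 2
t = 193 us = 1.9300e-04 s
depth = 1540 * 1.9300e-04 / 2
depth = 0.14861 m = 14.861 cm


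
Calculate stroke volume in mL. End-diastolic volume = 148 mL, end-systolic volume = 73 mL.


SV = EDV - ESV
SV = 148 - 73
SV = 75 mL


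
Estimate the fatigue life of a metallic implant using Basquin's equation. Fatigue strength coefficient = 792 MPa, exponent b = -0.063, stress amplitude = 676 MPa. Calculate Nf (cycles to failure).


sigma_a = sigma_f' * (2Nf)^b
2Nf = (sigma_a/sigma_f')^(1/b)
2Nf = (676/792)^(1/-0.063)
2Nf = 12.351565
Nf = 6.176


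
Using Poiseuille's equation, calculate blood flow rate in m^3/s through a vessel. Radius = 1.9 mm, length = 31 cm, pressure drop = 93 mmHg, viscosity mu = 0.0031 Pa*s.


Q = pi*r^4*dP / (8*mu*L)
r = 0.0019 m, L = 0.31 m
dP = 93 mmHg = 12398.946 Pa
Q = 6.6029e-05 m^3/s


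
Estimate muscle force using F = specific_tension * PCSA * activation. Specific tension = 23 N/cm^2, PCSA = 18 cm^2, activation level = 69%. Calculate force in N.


F = sigma * PCSA * activation
F = 23 * 18 * 0.69
F = 285.7 N


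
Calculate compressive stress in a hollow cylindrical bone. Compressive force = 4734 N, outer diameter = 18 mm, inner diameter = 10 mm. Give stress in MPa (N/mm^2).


A = pi*(r_o^2 - r_i^2)
r_o = 9 mm, r_i = 5 mm
A = 175.929 mm^2
sigma = F/A = 4734 / 175.929
sigma = 26.91 MPa


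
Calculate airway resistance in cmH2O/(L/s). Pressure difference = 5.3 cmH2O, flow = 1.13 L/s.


R = dP / flow
R = 5.3 / 1.13
R = 4.69 cmH2O/(L/s)


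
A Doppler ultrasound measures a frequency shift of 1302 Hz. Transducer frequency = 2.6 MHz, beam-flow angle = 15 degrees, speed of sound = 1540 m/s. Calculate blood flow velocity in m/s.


v = fd * c / (2 * f0 * cos(theta))
v = 1302 * 1540 / (2 * 2.6000e+06 * cos(15))
v = 0.3992 m/s


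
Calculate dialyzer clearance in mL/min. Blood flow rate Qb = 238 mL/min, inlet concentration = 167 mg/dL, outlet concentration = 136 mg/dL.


K = Qb * (Cb_in - Cb_out) / Cb_in
K = 238 * (167 - 136) / 167
K = 44.18 mL/min


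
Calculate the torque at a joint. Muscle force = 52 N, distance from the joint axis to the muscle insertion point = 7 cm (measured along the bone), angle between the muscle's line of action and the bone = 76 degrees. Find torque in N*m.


Torque = F * d * sin(theta)   (moment arm = d*sin(theta))
d = 7 cm = 0.07 m
Torque = 52 * 0.07 * sin(76)
Torque = 3.532 N*m


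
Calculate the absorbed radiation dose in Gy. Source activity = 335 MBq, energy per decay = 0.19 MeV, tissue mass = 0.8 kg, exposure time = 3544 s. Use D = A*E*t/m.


A = 335 MBq = 3.3500e+08 Bq
E = 0.19 MeV = 3.0438e-14 J
D = A*E*t/m = 3.3500e+08*3.0438e-14*3544/0.8
D = 0.04517 Gy


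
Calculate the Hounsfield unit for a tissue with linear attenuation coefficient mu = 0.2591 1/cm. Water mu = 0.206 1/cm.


HU = ((mu_tissue - mu_water) / mu_water) * 1000
HU = ((0.2591 - 0.206) / 0.206) * 1000
HU = 257.8


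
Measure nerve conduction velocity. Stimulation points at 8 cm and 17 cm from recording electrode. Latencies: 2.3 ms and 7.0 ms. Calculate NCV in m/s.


Distance = (17 - 8) / 100 = 0.09 m
dt = (7.0 - 2.3) / 1000 = 0.0047 s
NCV = dist / dt = 19.15 m/s


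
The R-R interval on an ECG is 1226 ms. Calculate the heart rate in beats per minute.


HR = 60 / RR_interval(s)
RR = 1226 ms = 1.226 s
HR = 60 / 1.226 = 48.94 bpm


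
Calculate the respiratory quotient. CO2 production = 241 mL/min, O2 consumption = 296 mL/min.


RQ = VCO2 / VO2
RQ = 241 / 296
RQ = 0.8142


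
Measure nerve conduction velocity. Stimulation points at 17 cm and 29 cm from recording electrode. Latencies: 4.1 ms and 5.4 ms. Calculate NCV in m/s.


Distance = (29 - 17) / 100 = 0.12 m
dt = (5.4 - 4.1) / 1000 = 0.0013 s
NCV = dist / dt = 92.31 m/s


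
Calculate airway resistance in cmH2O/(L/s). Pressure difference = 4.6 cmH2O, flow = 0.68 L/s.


R = dP / flow
R = 4.6 / 0.68
R = 6.765 cmH2O/(L/s)


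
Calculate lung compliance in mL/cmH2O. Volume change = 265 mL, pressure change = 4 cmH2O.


C = dV / dP
C = 265 / 4
C = 66.25 mL/cmH2O


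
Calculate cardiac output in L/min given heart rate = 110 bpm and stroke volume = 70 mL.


CO = HR * SV
CO = 110 * 70 / 1000
CO = 7.7 L/min


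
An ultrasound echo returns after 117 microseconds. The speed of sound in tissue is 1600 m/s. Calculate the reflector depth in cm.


depth = c * t / 2
t = 117 us = 1.1700e-04 s
depth = 1600 * 1.1700e-04 / 2
depth = 0.0936 m = 9.36 cm


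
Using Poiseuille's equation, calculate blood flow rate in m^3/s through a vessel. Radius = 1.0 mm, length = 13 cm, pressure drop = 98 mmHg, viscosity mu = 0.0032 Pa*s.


Q = pi*r^4*dP / (8*mu*L)
r = 0.001 m, L = 0.13 m
dP = 98 mmHg = 13065.556 Pa
Q = 1.2334e-05 m^3/s


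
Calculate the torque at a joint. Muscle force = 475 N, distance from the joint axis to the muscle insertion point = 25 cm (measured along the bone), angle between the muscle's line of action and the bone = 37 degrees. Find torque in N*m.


Torque = F * d * sin(theta)   (moment arm = d*sin(theta))
d = 25 cm = 0.25 m
Torque = 475 * 0.25 * sin(37)
Torque = 71.47 N*m


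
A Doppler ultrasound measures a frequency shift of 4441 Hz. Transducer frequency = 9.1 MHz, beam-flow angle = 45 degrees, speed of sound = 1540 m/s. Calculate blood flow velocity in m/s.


v = fd * c / (2 * f0 * cos(theta))
v = 4441 * 1540 / (2 * 9.1000e+06 * cos(45))
v = 0.5314 m/s


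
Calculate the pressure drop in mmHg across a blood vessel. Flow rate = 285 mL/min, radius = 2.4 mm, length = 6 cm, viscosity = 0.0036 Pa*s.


dP = 8*mu*L*Q / (pi*r^4)
Q = 285 mL/min = 4.75e-06 m^3/s
dP = 78.7485 Pa = 78.7485 / 133.322 mmHg = 0.5907 mmHg


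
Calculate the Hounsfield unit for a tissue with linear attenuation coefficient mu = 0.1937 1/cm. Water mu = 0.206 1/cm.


HU = ((mu_tissue - mu_water) / mu_water) * 1000
HU = ((0.1937 - 0.206) / 0.206) * 1000
HU = -59.71


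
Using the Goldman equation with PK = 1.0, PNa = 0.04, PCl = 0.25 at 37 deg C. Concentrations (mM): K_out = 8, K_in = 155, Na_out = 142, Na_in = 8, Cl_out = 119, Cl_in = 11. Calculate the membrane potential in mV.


Vm = (RT/F)*ln((PK*Ko + PNa*Nao + PCl*Cli)/(PK*Ki + PNa*Nai + PCl*Clo))
Numer = 16.43, Denom = 185.07
Vm = -64.72 mV


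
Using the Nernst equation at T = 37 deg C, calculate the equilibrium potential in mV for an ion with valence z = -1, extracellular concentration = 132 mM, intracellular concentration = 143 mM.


E = (RT/(zF)) * ln(C_out/C_in)
T = 37 + 273.15 = 310.15 K
E = (8.314 * 310.15 / (-1 * 96485)) * ln(132/143)
E = 2.139 mV


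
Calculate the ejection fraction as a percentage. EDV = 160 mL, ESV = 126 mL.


SV = EDV - ESV = 160 - 126 = 34 mL
EF = SV/EDV * 100 = 34/160 * 100
EF = 21.25%


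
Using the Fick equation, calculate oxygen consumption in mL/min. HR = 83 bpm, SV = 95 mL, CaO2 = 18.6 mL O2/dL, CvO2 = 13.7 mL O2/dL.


CO = HR*SV = 83*95/1000 = 7.885 L/min
a-v O2 diff = 18.6 - 13.7 = 4.9 mL/dL
VO2 = CO * (CaO2-CvO2) * 10 dL/L
VO2 = 7.885 * 4.9 * 10
VO2 = 386.4 mL/min
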